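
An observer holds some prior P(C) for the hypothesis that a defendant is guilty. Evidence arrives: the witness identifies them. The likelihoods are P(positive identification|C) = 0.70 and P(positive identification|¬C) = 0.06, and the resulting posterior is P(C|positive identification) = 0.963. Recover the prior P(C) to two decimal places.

Bayes' rule in odds form gives O(C|E) = O(C)·[P(E|C)/P(E|¬C)], hence O(C) = O(C|E)/LR.
Posterior odds = 0.963/(1−0.963) = 26.0270. LR = 0.70/0.06 = 11.6667.
Prior odds = 26.0270/11.6667 = 2.2309, so P(C) = 2.2309/(1+2.2309) ≈ 0.69.

P(C) = 0.69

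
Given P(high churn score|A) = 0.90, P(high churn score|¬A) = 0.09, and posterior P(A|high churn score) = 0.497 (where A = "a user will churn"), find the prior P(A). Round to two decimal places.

Bayes' rule in odds form gives O(A|E) = O(A)·[P(E|A)/P(E|¬A)], hence O(A) = O(A|E)/LR.
Posterior odds = 0.497/(1−0.497) = 0.9881. LR = 0.90/0.09 = 10.0000.
Prior odds = 0.9881/10.0000 = 0.0988, so P(A) = 0.0988/(1+0.0988) ≈ 0.09.

P(A) = 0.09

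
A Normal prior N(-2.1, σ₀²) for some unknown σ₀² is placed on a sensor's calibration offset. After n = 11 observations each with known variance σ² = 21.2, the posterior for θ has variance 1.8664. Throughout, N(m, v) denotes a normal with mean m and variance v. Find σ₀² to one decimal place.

σ₀² = 59.1

For the Normal–Normal model with known σ², precisions add: τ_n = τ₀ + n/σ².
So 1/σ₀² = 1/1.8664 − 11/21.2 = 0.535791 − 0.518868 = 0.016923.
Hence σ₀² = 1/0.016923 ≈ 59.1.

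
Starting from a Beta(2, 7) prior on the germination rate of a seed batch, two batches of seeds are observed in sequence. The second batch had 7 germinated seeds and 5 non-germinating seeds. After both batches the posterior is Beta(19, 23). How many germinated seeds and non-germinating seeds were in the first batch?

Because Beta–binomial updating is additive in the counts, the combined data contributed (α_post−α_prior, β_post−β_prior) successes and failures.
Total across both batches: 19−2=17 germinated seeds, 23−7=16 non-germinating seeds.
Subtract the second batch: 17−7=10 germinated seeds and 16−5=11 non-germinating seeds.

10 germinated seeds and 11 non-germinating seeds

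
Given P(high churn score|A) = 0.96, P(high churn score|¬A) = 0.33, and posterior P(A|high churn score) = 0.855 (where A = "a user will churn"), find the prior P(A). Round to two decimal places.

Bayes' rule in odds form gives O(A|E) = O(A)·[P(E|A)/P(E|¬A)], hence O(A) = O(A|E)/LR.
Posterior odds = 0.855/(1−0.855) = 5.8966. LR = 0.96/0.33 = 2.9091.
Prior odds = 5.8966/2.9091 = 2.0269, so P(A) = 2.0269/(1+2.0269) ≈ 0.67.

P(A) = 0.67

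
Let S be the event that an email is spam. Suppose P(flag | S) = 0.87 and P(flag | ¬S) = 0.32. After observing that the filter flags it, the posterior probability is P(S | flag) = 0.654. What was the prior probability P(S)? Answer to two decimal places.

In odds form, posterior odds = prior odds × likelihood ratio, so prior odds = posterior odds ÷ LR.
Posterior odds = 0.654/(1−0.654) = 1.8902. LR = 0.87/0.32 = 2.7188.
Prior odds = 1.8902/2.7188 = 0.6952, so P(S) = 0.6952/(1+0.6952) ≈ 0.41.

P(S) = 0.41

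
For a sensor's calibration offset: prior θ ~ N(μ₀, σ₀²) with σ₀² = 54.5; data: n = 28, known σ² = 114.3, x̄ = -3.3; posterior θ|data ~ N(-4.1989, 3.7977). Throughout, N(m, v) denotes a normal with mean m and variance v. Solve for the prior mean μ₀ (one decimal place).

The posterior mean is a precision-weighted average: μ_n = (τ₀μ₀ + τ_data·x̄)/(τ₀+τ_data), with τ₀=1/σ₀² and τ_data=n/σ².
Here τ₀ = 1/54.5 = 0.018349 and τ_data = 28/114.3 = 0.244969, so τ_n = 0.263318.
Rearranging for μ₀: μ₀ = (μ_n·τ_n − τ_data·x̄)/τ₀ = (-4.1989·0.263318 − 0.244969·-3.3) / 0.018349 = -0.297248/0.018349 ≈ -16.2.

μ₀ = -16.2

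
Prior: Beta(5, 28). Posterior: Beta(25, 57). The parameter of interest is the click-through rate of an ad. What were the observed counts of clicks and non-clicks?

20 clicks and 29 non-clicks

Beta is conjugate to the binomial likelihood: posterior = Beta(α+s, β+f).
So s = 25 − 5 = 20 and f = 57 − 28 = 29.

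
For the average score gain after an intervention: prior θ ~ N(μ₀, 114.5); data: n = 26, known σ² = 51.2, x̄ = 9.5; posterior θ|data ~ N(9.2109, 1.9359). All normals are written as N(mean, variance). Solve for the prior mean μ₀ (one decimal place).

μ₀ = -7.6

The posterior mean is a precision-weighted average: μ_n = (τ₀μ₀ + τ_data·x̄)/(τ₀+τ_data), with τ₀=1/σ₀² and τ_data=n/σ².
Here τ₀ = 1/114.5 = 0.008734 and τ_data = 26/51.2 = 0.507812, so τ_n = 0.516546.
Rearranging for μ₀: μ₀ = (μ_n·τ_n − τ_data·x̄)/τ₀ = (9.2109·0.516546 − 0.507812·9.5) / 0.008734 = -0.066360/0.008734 ≈ -7.6.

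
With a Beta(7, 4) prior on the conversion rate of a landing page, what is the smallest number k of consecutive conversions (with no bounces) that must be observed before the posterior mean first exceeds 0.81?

After k conversions and 0 bounces the posterior is Beta(7+k, 4), with mean (7+k)/(7+4+k).
Set (7+k)/(11+k) > 0.81 and solve: k > (0.81·11 − 7)/(1 − 0.81) = 10.053.
The smallest integer exceeding 10.053 is 11, and checking k=11: (18)/(22) = 0.8182 > 0.81.

k = 11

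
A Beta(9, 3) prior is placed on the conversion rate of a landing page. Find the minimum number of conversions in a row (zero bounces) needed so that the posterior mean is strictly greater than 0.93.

After k conversions and 0 bounces the posterior is Beta(9+k, 3), with mean (9+k)/(9+3+k).
Set (9+k)/(12+k) > 0.93 and solve: k > (0.93·12 − 9)/(1 − 0.93) = 30.857.
The smallest integer exceeding 30.857 is 31.

k = 31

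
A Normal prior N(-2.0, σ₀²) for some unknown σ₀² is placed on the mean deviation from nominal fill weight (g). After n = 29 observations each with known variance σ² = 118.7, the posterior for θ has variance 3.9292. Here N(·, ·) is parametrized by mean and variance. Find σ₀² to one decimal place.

For the Normal–Normal model with known σ², precisions add: τ_n = τ₀ + n/σ².
So 1/σ₀² = 1/3.9292 − 29/118.7 = 0.254505 − 0.244313 = 0.010192.
Hence σ₀² = 1/0.010192 ≈ 98.1.

σ₀² = 98.1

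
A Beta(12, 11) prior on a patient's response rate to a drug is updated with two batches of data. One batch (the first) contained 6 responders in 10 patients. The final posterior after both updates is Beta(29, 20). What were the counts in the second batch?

11 responders and 5 non-responders

Because Beta–binomial updating is additive in the counts, the combined data contributed (α_post−α_prior, β_post−β_prior) successes and failures.
Total across both batches: 29−12=17 responders, 20−11=9 non-responders.
Subtract the first batch: 17−6=11 responders and 9−4=5 non-responders.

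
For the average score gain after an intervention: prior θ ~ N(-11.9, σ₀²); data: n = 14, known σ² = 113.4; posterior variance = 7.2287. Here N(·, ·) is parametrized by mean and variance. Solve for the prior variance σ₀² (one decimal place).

Posterior precision equals prior precision plus data precision: 1/σ_n² = 1/σ₀² + n/σ².
So 1/σ₀² = 1/7.2287 − 14/113.4 = 0.138337 − 0.123457 = 0.014880.
Hence σ₀² = 1/0.014880 ≈ 67.2.

σ₀² = 67.2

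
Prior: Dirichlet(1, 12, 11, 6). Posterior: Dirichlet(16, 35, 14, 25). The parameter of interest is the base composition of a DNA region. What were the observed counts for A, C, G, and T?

counts (15, 23, 3, 19)

For a Dirichlet(α) prior with multinomial counts c, the posterior is Dirichlet(α + c) componentwise.
Counts are posterior − prior componentwise: 16−1=15, 35−12=23, 14−11=3, 25−6=19.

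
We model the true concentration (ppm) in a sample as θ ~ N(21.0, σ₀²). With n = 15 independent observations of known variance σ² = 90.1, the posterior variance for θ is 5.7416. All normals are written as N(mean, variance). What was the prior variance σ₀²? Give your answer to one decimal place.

For the Normal–Normal model with known σ², precisions add: τ_n = τ₀ + n/σ².
So 1/σ₀² = 1/5.7416 − 15/90.1 = 0.174167 − 0.166482 = 0.007685.
Hence σ₀² = 1/0.007685 ≈ 130.1.

σ₀² = 130.1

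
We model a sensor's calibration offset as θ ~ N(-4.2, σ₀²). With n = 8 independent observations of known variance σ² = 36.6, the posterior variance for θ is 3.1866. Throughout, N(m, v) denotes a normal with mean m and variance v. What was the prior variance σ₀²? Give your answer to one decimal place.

For the Normal–Normal model with known σ², precisions add: τ_n = τ₀ + n/σ².
So 1/σ₀² = 1/3.1866 − 8/36.6 = 0.313814 − 0.218579 = 0.095235.
Hence σ₀² = 1/0.095235 ≈ 10.5.

σ₀² = 10.5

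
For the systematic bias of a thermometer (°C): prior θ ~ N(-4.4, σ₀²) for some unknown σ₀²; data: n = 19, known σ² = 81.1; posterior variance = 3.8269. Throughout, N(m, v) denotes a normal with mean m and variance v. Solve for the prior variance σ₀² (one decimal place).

σ₀² = 37.0

For the Normal–Normal model with known σ², precisions add: τ_n = τ₀ + n/σ².
So 1/σ₀² = 1/3.8269 − 19/81.1 = 0.261308 − 0.234279 = 0.027029.
Hence σ₀² = 1/0.027029 ≈ 37.0.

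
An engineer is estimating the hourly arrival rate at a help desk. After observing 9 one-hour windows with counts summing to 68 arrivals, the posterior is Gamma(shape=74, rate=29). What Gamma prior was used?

Gamma–Poisson conjugacy: posterior shape = α + Σxᵢ, posterior rate = β + n.
So α = 74 − 68 = 6 and β = 29 − 9 = 20.

Gamma(shape=6, rate=20)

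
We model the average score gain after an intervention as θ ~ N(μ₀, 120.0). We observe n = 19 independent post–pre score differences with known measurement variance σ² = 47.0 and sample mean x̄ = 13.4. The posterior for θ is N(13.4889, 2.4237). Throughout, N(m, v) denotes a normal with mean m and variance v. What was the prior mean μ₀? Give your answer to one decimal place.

The posterior mean is a precision-weighted average: μ_n = (τ₀μ₀ + τ_data·x̄)/(τ₀+τ_data), with τ₀=1/σ₀² and τ_data=n/σ².
Here τ₀ = 1/120.0 = 0.008333 and τ_data = 19/47.0 = 0.404255, so τ_n = 0.412588.
Rearranging for μ₀: μ₀ = (μ_n·τ_n − τ_data·x̄)/τ₀ = (13.4889·0.412588 − 0.404255·13.4) / 0.008333 = 0.148341/0.008333 ≈ 17.8.

μ₀ = 17.8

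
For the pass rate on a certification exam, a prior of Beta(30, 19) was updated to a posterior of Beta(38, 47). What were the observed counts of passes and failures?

8 passes and 28 failures

Under Beta–binomial conjugacy the posterior parameters are (a+s, b+f).
So s = 38 − 30 = 8 and f = 47 − 19 = 28.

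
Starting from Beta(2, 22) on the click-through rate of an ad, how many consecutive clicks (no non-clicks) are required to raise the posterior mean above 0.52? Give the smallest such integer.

After k clicks and 0 non-clicks the posterior is Beta(2+k, 22), with mean (2+k)/(2+22+k).
Set (2+k)/(24+k) > 0.52 and solve: k > (0.52·24 − 2)/(1 − 0.52) = 21.833.
The smallest integer exceeding 21.833 is 22.

k = 22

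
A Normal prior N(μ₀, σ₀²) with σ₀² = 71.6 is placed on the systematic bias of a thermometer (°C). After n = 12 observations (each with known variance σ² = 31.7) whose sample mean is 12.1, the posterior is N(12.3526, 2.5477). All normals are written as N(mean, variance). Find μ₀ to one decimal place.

μ₀ = 19.2

With known observation variance, the Normal–Normal posterior has precision τ_n = τ₀ + n/σ² and mean μ_n = (τ₀μ₀ + (n/σ²)x̄)/τ_n.
Here τ₀ = 1/71.6 = 0.013966 and τ_data = 12/31.7 = 0.378549, so τ_n = 0.392515.
Rearranging for μ₀: μ₀ = (μ_n·τ_n − τ_data·x̄)/τ₀ = (12.3526·0.392515 − 0.378549·12.1) / 0.013966 = 0.268138/0.013966 ≈ 19.2.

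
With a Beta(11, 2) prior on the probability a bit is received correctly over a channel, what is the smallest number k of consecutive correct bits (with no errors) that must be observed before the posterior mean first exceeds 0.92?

k = 13

After k correct bits and 0 errors the posterior is Beta(11+k, 2), with mean (11+k)/(11+2+k).
Set (11+k)/(13+k) > 0.92 and solve: k > (0.92·13 − 11)/(1 − 0.92) = 12.000.
The smallest integer exceeding 12.000 is 13, and checking k=13: (24)/(26) = 0.9231 > 0.92.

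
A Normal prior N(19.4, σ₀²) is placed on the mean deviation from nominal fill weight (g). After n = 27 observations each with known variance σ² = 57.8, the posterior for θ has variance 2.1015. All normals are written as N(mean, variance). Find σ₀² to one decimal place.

Posterior precision equals prior precision plus data precision: 1/σ_n² = 1/σ₀² + n/σ².
So 1/σ₀² = 1/2.1015 − 27/57.8 = 0.475851 − 0.467128 = 0.008723.
Hence σ₀² = 1/0.008723 ≈ 114.6.

σ₀² = 114.6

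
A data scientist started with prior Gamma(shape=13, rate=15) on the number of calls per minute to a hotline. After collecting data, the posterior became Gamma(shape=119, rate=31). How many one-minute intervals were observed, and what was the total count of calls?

n = 16 one-minute intervals with total 106 calls

Gamma–Poisson conjugacy: posterior shape = α + Σxᵢ, posterior rate = β + n.
Matching: Σxᵢ = 119 − 13 = 106 and n = 31 − 15 = 16.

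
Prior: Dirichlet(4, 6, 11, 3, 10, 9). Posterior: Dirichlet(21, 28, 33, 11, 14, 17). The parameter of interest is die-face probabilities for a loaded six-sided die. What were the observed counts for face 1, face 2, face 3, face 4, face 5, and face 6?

For a Dirichlet(α) prior with multinomial counts c, the posterior is Dirichlet(α + c) componentwise.
Counts are posterior − prior componentwise: 21−4=17, 28−6=22, 33−11=22, 11−3=8, 14−10=4, 17−9=8.

counts (17, 22, 22, 8, 4, 8)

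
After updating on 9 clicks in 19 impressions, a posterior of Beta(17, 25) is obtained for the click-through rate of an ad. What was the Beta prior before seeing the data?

A Beta(a, b) prior with s successes and f failures in binomial data gives a Beta(a+s, b+f) posterior.
Subtract the data counts: 17−9=8, 25−10=15.

Beta(8, 15)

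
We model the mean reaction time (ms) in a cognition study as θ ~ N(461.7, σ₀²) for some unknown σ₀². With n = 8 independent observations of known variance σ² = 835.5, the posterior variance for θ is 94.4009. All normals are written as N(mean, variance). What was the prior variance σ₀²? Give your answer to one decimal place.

Posterior precision equals prior precision plus data precision: 1/σ_n² = 1/σ₀² + n/σ².
So 1/σ₀² = 1/94.4009 − 8/835.5 = 0.010593 − 0.009575 = 0.001018.
Hence σ₀² = 1/0.001018 ≈ 982.3.

σ₀² = 982.3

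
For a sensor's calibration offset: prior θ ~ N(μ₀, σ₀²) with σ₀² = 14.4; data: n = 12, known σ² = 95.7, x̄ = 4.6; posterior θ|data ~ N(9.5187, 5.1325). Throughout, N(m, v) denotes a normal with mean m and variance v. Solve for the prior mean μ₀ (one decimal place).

μ₀ = 18.4

The posterior mean is a precision-weighted average: μ_n = (τ₀μ₀ + τ_data·x̄)/(τ₀+τ_data), with τ₀=1/σ₀² and τ_data=n/σ².
Here τ₀ = 1/14.4 = 0.069444 and τ_data = 12/95.7 = 0.125392, so τ_n = 0.194836.
Rearranging for μ₀: μ₀ = (μ_n·τ_n − τ_data·x̄)/τ₀ = (9.5187·0.194836 − 0.125392·4.6) / 0.069444 = 1.277782/0.069444 ≈ 18.4.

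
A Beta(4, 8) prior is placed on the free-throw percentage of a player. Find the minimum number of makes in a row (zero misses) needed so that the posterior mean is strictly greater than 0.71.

k = 16

After k makes and 0 misses the posterior is Beta(4+k, 8), with mean (4+k)/(4+8+k).
Set (4+k)/(12+k) > 0.71 and solve: k > (0.71·12 − 4)/(1 − 0.71) = 15.586.
The smallest integer exceeding 15.586 is 16.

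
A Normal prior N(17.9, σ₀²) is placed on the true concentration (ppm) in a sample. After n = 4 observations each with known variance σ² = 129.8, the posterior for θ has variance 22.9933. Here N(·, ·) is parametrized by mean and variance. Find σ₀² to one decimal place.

Posterior precision equals prior precision plus data precision: 1/σ_n² = 1/σ₀² + n/σ².
So 1/σ₀² = 1/22.9933 − 4/129.8 = 0.043491 − 0.030817 = 0.012674.
Hence σ₀² = 1/0.012674 ≈ 78.9.

σ₀² = 78.9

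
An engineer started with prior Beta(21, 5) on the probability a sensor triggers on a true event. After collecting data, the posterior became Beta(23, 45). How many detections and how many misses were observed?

Beta is conjugate to the binomial likelihood: posterior = Beta(a+s, b+f).
Match parameters: s=23−21=2, f=45−5=40.

2 detections and 40 misses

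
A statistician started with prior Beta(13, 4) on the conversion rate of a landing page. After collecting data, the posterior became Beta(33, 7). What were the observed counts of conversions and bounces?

20 conversions and 3 bounces

Under Beta–binomial conjugacy the posterior parameters are (a+s, b+f).
Match parameters: s=33−13=20, f=7−4=3.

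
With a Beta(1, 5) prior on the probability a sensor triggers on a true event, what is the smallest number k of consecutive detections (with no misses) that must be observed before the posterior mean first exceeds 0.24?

k = 1

After k detections and 0 misses the posterior is Beta(1+k, 5), with mean (1+k)/(1+5+k).
Set (1+k)/(6+k) > 0.24 and solve: k > (0.24·6 − 1)/(1 − 0.24) = 0.579.
The smallest integer exceeding 0.579 is 1.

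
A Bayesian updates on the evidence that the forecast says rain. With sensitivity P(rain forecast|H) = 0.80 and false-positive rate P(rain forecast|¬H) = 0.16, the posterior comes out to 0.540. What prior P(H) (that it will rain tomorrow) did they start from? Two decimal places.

P(H) = 0.19

Bayes' rule in odds form gives O(H|E) = O(H)·[P(E|H)/P(E|¬H)], hence O(H) = O(H|E)/LR.
Posterior odds = 0.540/(1−0.540) = 1.1739. LR = 0.80/0.16 = 5.0000.
Prior odds = 1.1739/5.0000 = 0.2348, so P(H) = 0.2348/(1+0.2348) ≈ 0.19.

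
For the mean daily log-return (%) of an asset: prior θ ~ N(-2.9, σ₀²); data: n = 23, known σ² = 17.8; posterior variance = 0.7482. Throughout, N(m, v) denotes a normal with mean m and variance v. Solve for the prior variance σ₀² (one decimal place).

For the Normal–Normal model with known σ², precisions add: τ_n = τ₀ + n/σ².
So 1/σ₀² = 1/0.7482 − 23/17.8 = 1.336541 − 1.292135 = 0.044406.
Hence σ₀² = 1/0.044406 ≈ 22.5.

σ₀² = 22.5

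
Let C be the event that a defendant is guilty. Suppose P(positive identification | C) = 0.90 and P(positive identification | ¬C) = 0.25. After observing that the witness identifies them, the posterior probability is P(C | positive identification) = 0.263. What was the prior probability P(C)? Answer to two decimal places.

In odds form, posterior odds = prior odds × likelihood ratio, so prior odds = posterior odds ÷ LR.
Posterior odds = 0.263/(1−0.263) = 0.3569. LR = 0.90/0.25 = 3.6000.
Prior odds = 0.3569/3.6000 = 0.0991, so P(C) = 0.0991/(1+0.0991) ≈ 0.09.

P(C) = 0.09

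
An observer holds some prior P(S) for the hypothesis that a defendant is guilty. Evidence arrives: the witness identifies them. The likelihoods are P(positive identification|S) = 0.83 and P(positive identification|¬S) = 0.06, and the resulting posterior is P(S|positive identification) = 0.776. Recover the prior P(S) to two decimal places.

P(S) = 0.20

Bayes' rule in odds form gives O(S|E) = O(S)·[P(E|S)/P(E|¬S)], hence O(S) = O(S|E)/LR.
Posterior odds = 0.776/(1−0.776) = 3.4643. LR = 0.83/0.06 = 13.8333.
Prior odds = 3.4643/13.8333 = 0.2504, so P(S) = 0.2504/(1+0.2504) ≈ 0.20.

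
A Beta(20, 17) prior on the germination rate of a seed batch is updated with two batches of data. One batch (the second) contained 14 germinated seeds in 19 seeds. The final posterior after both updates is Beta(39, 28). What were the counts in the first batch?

5 germinated seeds and 6 non-germinating seeds

Because Beta–binomial updating is additive in the counts, the combined data contributed (α_post−α_prior, β_post−β_prior) successes and failures.
Total across both batches: 39−20=19 germinated seeds, 28−17=11 non-germinating seeds.
Subtract the second batch: 19−14=5 germinated seeds and 11−5=6 non-germinating seeds.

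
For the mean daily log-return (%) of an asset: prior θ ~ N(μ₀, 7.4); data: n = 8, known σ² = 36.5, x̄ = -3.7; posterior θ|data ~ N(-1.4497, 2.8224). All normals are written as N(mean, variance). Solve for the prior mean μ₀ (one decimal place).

μ₀ = 2.2

With known observation variance, the Normal–Normal posterior has precision τ_n = τ₀ + n/σ² and mean μ_n = (τ₀μ₀ + (n/σ²)x̄)/τ_n.
Here τ₀ = 1/7.4 = 0.135135 and τ_data = 8/36.5 = 0.219178, so τ_n = 0.354313.
Rearranging for μ₀: μ₀ = (μ_n·τ_n − τ_data·x̄)/τ₀ = (-1.4497·0.354313 − 0.219178·-3.7) / 0.135135 = 0.297311/0.135135 ≈ 2.2.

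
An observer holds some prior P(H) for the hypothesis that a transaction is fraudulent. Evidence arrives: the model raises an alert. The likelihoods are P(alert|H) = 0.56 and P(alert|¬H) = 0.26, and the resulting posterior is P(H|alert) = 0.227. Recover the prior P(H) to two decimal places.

P(H) = 0.12

Bayes' rule in odds form gives O(H|E) = O(H)·[P(E|H)/P(E|¬H)], hence O(H) = O(H|E)/LR.
Posterior odds = 0.227/(1−0.227) = 0.2937. LR = 0.56/0.26 = 2.1538.
Prior odds = 0.2937/2.1538 = 0.1364, so P(H) = 0.1364/(1+0.1364) ≈ 0.12.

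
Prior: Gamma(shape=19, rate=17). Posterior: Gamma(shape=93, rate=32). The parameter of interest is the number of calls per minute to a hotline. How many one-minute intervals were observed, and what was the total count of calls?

A Gamma(α, β) prior (rate parametrization) on a Poisson rate with n observations summing to S gives posterior Gamma(α+S, β+n).
Matching: Σxᵢ = 93 − 19 = 74 and n = 32 − 17 = 15.

n = 15 one-minute intervals with total 74 calls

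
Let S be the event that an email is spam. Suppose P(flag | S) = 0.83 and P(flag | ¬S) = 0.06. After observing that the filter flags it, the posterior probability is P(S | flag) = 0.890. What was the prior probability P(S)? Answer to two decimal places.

In odds form, posterior odds = prior odds × likelihood ratio, so prior odds = posterior odds ÷ LR.
Posterior odds = 0.890/(1−0.890) = 8.0909. LR = 0.83/0.06 = 13.8333.
Prior odds = 8.0909/13.8333 = 0.5849, so P(S) = 0.5849/(1+0.5849) ≈ 0.37.

P(S) = 0.37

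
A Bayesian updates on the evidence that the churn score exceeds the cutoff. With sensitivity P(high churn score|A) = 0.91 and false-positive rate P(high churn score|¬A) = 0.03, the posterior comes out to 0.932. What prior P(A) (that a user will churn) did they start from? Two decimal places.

Bayes' rule in odds form gives O(A|E) = O(A)·[P(E|A)/P(E|¬A)], hence O(A) = O(A|E)/LR.
Posterior odds = 0.932/(1−0.932) = 13.7059. LR = 0.91/0.03 = 30.3333.
Prior odds = 13.7059/30.3333 = 0.4518, so P(A) = 0.4518/(1+0.4518) ≈ 0.31.

P(A) = 0.31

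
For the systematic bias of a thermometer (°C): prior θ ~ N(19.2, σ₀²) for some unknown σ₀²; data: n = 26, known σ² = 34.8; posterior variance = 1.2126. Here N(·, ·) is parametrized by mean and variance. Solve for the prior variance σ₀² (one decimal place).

Posterior precision equals prior precision plus data precision: 1/σ_n² = 1/σ₀² + n/σ².
So 1/σ₀² = 1/1.2126 − 26/34.8 = 0.824674 − 0.747126 = 0.077548.
Hence σ₀² = 1/0.077548 ≈ 12.9.

σ₀² = 12.9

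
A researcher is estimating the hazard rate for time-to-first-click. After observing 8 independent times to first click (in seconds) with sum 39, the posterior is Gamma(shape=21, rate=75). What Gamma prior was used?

Gamma(shape=13, rate=36)

For an exponential likelihood with a Gamma(α, β) prior on the rate, n observations with total T give posterior Gamma(α+n, β+T).
So α = 21 − 8 = 13 and β = 75 − 39 = 36.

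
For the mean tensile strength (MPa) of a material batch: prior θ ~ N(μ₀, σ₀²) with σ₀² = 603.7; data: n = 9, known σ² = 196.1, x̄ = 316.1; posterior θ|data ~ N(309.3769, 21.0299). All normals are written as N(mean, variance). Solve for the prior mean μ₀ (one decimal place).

With known observation variance, the Normal–Normal posterior has precision τ_n = τ₀ + n/σ² and mean μ_n = (τ₀μ₀ + (n/σ²)x̄)/τ_n.
Here τ₀ = 1/603.7 = 0.001656 and τ_data = 9/196.1 = 0.045895, so τ_n = 0.047551.
Rearranging for μ₀: μ₀ = (μ_n·τ_n − τ_data·x̄)/τ₀ = (309.3769·0.047551 − 0.045895·316.1) / 0.001656 = 0.203771/0.001656 ≈ 123.1.

μ₀ = 123.1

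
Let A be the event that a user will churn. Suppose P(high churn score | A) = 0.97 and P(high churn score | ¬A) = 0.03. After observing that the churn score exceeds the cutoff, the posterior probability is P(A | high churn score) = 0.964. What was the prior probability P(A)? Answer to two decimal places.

Bayes' rule in odds form gives O(A|E) = O(A)·[P(E|A)/P(E|¬A)], hence O(A) = O(A|E)/LR.
Posterior odds = 0.964/(1−0.964) = 26.7778. LR = 0.97/0.03 = 32.3333.
Prior odds = 26.7778/32.3333 = 0.8282, so P(A) = 0.8282/(1+0.8282) ≈ 0.45.

P(A) = 0.45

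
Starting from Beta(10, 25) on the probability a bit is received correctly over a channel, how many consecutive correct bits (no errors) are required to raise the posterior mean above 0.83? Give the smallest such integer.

After k correct bits and 0 errors the posterior is Beta(10+k, 25), with mean (10+k)/(10+25+k).
Set (10+k)/(35+k) > 0.83 and solve: k > (0.83·35 − 10)/(1 − 0.83) = 112.059.
The smallest integer exceeding 112.059 is 113.

k = 113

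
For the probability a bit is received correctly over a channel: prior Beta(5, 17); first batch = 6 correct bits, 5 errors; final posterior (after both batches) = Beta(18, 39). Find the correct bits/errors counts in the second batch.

Sequential conjugate updates are equivalent to a single update on the pooled data, so total successes = posterior α − prior α and total failures = posterior β − prior β.
Total across both batches: 18−5=13 correct bits, 39−17=22 errors.
Subtract the first batch: 13−6=7 correct bits and 22−5=17 errors.

7 correct bits and 17 errors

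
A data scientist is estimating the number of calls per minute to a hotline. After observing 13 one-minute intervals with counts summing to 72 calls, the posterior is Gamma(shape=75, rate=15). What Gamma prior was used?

A Gamma(α, β) prior (rate parametrization) on a Poisson rate with n observations summing to S gives posterior Gamma(α+S, β+n).
So α = 75 − 72 = 3 and β = 15 − 13 = 2.

Gamma(shape=3, rate=2)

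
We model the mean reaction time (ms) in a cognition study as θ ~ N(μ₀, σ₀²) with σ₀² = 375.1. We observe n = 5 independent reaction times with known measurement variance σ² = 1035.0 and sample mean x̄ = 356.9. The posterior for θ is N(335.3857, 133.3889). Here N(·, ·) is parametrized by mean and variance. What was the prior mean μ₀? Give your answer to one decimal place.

With known observation variance, the Normal–Normal posterior has precision τ_n = τ₀ + n/σ² and mean μ_n = (τ₀μ₀ + (n/σ²)x̄)/τ_n.
Here τ₀ = 1/375.1 = 0.002666 and τ_data = 5/1035.0 = 0.004831, so τ_n = 0.007497.
Rearranging for μ₀: μ₀ = (μ_n·τ_n − τ_data·x̄)/τ₀ = (335.3857·0.007497 − 0.004831·356.9) / 0.002666 = 0.790203/0.002666 ≈ 296.4.

μ₀ = 296.4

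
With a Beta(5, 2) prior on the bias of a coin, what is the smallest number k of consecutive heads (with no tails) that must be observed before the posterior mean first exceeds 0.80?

After k heads and 0 tails the posterior is Beta(5+k, 2), with mean (5+k)/(5+2+k).
Set (5+k)/(7+k) > 0.80 and solve: k > (0.80·7 − 5)/(1 − 0.80) = 3.000.
The smallest integer exceeding 3.000 is 4, and checking k=4: (9)/(11) = 0.8182 > 0.80.

k = 4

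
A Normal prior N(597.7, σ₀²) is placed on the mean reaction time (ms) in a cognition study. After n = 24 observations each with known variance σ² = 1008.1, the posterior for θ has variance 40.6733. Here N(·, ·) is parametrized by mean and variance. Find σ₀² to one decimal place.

Posterior precision equals prior precision plus data precision: 1/σ_n² = 1/σ₀² + n/σ².
So 1/σ₀² = 1/40.6733 − 24/1008.1 = 0.024586 − 0.023807 = 0.000779.
Hence σ₀² = 1/0.000779 ≈ 1283.7.

σ₀² = 1283.7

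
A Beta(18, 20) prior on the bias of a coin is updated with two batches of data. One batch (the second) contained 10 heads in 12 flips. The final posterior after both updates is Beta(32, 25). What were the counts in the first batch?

4 heads and 3 tails

Sequential conjugate updates are equivalent to a single update on the pooled data, so total successes = posterior α − prior α and total failures = posterior β − prior β.
Total across both batches: 32−18=14 heads, 25−20=5 tails.
Subtract the second batch: 14−10=4 heads and 5−2=3 tails.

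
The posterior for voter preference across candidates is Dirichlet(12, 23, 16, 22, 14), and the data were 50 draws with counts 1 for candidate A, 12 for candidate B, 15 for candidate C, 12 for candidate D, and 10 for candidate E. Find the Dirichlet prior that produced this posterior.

For a Dirichlet(α) prior with multinomial counts c, the posterior is Dirichlet(α + c) componentwise.
Subtract each count from the matching posterior parameter: 12−1=11, 23−12=11, 16−15=1, 22−12=10, 14−10=4.

Dirichlet(11, 11, 1, 10, 4)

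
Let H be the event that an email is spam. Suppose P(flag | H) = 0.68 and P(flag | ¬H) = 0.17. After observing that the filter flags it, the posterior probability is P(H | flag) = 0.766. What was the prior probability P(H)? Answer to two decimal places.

Bayes' rule in odds form gives O(H|E) = O(H)·[P(E|H)/P(E|¬H)], hence O(H) = O(H|E)/LR.
Posterior odds = 0.766/(1−0.766) = 3.2735. LR = 0.68/0.17 = 4.0000.
Prior odds = 3.2735/4.0000 = 0.8184, so P(H) = 0.8184/(1+0.8184) ≈ 0.45.

P(H) = 0.45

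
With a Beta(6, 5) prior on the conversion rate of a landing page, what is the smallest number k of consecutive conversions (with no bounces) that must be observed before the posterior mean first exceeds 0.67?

k = 5

After k conversions and 0 bounces the posterior is Beta(6+k, 5), with mean (6+k)/(6+5+k).
Set (6+k)/(11+k) > 0.67 and solve: k > (0.67·11 − 6)/(1 − 0.67) = 4.152.
The smallest integer exceeding 4.152 is 5.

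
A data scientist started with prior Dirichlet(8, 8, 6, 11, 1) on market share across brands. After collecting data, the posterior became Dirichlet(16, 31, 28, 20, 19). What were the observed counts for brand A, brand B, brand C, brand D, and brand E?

counts (8, 23, 22, 9, 18)

For a Dirichlet(α) prior with multinomial counts c, the posterior is Dirichlet(α + c) componentwise.
Counts are posterior − prior componentwise: 16−8=8, 31−8=23, 28−6=22, 20−11=9, 19−1=18.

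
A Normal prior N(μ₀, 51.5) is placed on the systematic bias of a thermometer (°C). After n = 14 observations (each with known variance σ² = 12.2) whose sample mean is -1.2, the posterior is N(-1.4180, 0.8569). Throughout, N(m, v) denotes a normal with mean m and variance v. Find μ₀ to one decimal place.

The posterior mean is a precision-weighted average: μ_n = (τ₀μ₀ + τ_data·x̄)/(τ₀+τ_data), with τ₀=1/σ₀² and τ_data=n/σ².
Here τ₀ = 1/51.5 = 0.019417 and τ_data = 14/12.2 = 1.147541, so τ_n = 1.166958.
Rearranging for μ₀: μ₀ = (μ_n·τ_n − τ_data·x̄)/τ₀ = (-1.4180·1.166958 − 1.147541·-1.2) / 0.019417 = -0.277697/0.019417 ≈ -14.3.

μ₀ = -14.3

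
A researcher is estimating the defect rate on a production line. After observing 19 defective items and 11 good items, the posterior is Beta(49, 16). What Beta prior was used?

Beta(30, 5)

Under Beta–binomial conjugacy the posterior parameters are (α+s, β+f).
Subtract the data counts: 49−19=30, 16−11=5.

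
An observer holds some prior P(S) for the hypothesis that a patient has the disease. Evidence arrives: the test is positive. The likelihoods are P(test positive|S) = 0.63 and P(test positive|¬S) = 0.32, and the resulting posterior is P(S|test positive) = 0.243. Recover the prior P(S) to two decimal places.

Bayes' rule in odds form gives O(S|E) = O(S)·[P(E|S)/P(E|¬S)], hence O(S) = O(S|E)/LR.
Posterior odds = 0.243/(1−0.243) = 0.3210. LR = 0.63/0.32 = 1.9688.
Prior odds = 0.3210/1.9688 = 0.1630, so P(S) = 0.1630/(1+0.1630) ≈ 0.14.

P(S) = 0.14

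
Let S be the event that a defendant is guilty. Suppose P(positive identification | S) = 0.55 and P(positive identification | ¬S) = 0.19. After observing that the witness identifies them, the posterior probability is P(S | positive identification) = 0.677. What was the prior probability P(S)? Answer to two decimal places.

Bayes' rule in odds form gives O(S|E) = O(S)·[P(E|S)/P(E|¬S)], hence O(S) = O(S|E)/LR.
Posterior odds = 0.677/(1−0.677) = 2.0960. LR = 0.55/0.19 = 2.8947.
Prior odds = 2.0960/2.8947 = 0.7241, so P(S) = 0.7241/(1+0.7241) ≈ 0.42.

P(S) = 0.42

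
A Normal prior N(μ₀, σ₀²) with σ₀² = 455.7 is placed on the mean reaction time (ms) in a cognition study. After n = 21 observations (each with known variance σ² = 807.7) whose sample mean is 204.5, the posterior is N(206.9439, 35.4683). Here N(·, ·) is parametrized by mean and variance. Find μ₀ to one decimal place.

μ₀ = 235.9

With known observation variance, the Normal–Normal posterior has precision τ_n = τ₀ + n/σ² and mean μ_n = (τ₀μ₀ + (n/σ²)x̄)/τ_n.
Here τ₀ = 1/455.7 = 0.002194 and τ_data = 21/807.7 = 0.026000, so τ_n = 0.028194.
Rearranging for μ₀: μ₀ = (μ_n·τ_n − τ_data·x̄)/τ₀ = (206.9439·0.028194 − 0.026000·204.5) / 0.002194 = 0.517576/0.002194 ≈ 235.9.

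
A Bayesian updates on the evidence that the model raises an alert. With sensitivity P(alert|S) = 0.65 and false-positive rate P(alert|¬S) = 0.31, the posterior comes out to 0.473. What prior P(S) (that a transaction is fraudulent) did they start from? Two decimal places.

P(S) = 0.30

Bayes' rule in odds form gives O(S|E) = O(S)·[P(E|S)/P(E|¬S)], hence O(S) = O(S|E)/LR.
Posterior odds = 0.473/(1−0.473) = 0.8975. LR = 0.65/0.31 = 2.0968.
Prior odds = 0.8975/2.0968 = 0.4280, so P(S) = 0.4280/(1+0.4280) ≈ 0.30.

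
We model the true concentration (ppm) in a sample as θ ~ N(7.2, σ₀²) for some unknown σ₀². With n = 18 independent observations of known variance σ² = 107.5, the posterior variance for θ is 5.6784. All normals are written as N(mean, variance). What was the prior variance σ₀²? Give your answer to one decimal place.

Posterior precision equals prior precision plus data precision: 1/σ_n² = 1/σ₀² + n/σ².
So 1/σ₀² = 1/5.6784 − 18/107.5 = 0.176106 − 0.167442 = 0.008664.
Hence σ₀² = 1/0.008664 ≈ 115.4.

σ₀² = 115.4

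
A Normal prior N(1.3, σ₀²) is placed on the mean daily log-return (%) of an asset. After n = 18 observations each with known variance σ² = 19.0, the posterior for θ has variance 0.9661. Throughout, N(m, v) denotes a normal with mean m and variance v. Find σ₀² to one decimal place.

Posterior precision equals prior precision plus data precision: 1/σ_n² = 1/σ₀² + n/σ².
So 1/σ₀² = 1/0.9661 − 18/19.0 = 1.035090 − 0.947368 = 0.087722.
Hence σ₀² = 1/0.087722 ≈ 11.4.

σ₀² = 11.4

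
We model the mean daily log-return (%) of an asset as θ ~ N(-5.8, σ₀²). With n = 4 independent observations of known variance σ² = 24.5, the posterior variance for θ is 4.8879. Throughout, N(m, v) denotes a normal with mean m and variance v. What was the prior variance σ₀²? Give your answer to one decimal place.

For the Normal–Normal model with known σ², precisions add: τ_n = τ₀ + n/σ².
So 1/σ₀² = 1/4.8879 − 4/24.5 = 0.204587 − 0.163265 = 0.041322.
Hence σ₀² = 1/0.041322 ≈ 24.2.

σ₀² = 24.2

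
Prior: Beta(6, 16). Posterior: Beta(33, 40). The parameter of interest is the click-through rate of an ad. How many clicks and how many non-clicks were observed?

Beta is conjugate to the binomial likelihood: posterior = Beta(α+s, β+f).
So s = 33 − 6 = 27 and f = 40 − 16 = 24.

27 clicks and 24 non-clicks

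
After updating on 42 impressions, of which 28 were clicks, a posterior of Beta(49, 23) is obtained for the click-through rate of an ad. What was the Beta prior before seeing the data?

A Beta(a, b) prior with s successes and f failures in binomial data gives a Beta(a+s, b+f) posterior.
So a = 49 − 28 = 21 and b = 23 − 14 = 9.

Beta(21, 9)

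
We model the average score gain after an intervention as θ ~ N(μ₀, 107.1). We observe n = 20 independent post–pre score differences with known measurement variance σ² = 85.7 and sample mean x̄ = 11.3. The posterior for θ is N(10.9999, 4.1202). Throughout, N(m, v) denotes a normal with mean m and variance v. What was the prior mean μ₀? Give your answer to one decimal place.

With known observation variance, the Normal–Normal posterior has precision τ_n = τ₀ + n/σ² and mean μ_n = (τ₀μ₀ + (n/σ²)x̄)/τ_n.
Here τ₀ = 1/107.1 = 0.009337 and τ_data = 20/85.7 = 0.233372, so τ_n = 0.242709.
Rearranging for μ₀: μ₀ = (μ_n·τ_n − τ_data·x̄)/τ₀ = (10.9999·0.242709 − 0.233372·11.3) / 0.009337 = 0.032671/0.009337 ≈ 3.5.

μ₀ = 3.5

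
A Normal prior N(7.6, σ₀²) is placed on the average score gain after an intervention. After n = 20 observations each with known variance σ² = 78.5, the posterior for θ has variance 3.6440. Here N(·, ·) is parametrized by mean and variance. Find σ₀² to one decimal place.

Posterior precision equals prior precision plus data precision: 1/σ_n² = 1/σ₀² + n/σ².
So 1/σ₀² = 1/3.6440 − 20/78.5 = 0.274424 − 0.254777 = 0.019647.
Hence σ₀² = 1/0.019647 ≈ 50.9.

σ₀² = 50.9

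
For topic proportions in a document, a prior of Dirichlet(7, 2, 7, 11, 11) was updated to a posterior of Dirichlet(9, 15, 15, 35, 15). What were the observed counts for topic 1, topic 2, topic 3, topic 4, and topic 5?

For a Dirichlet(α) prior with multinomial counts c, the posterior is Dirichlet(α + c) componentwise.
Counts are posterior − prior componentwise: 9−7=2, 15−2=13, 15−7=8, 35−11=24, 15−11=4.

counts (2, 13, 8, 24, 4)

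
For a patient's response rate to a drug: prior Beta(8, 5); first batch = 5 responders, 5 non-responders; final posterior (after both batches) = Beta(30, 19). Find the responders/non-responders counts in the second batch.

Because Beta–binomial updating is additive in the counts, the combined data contributed (α_post−α_prior, β_post−β_prior) successes and failures.
Total across both batches: 30−8=22 responders, 19−5=14 non-responders.
Subtract the first batch: 22−5=17 responders and 14−5=9 non-responders.

17 responders and 9 non-responders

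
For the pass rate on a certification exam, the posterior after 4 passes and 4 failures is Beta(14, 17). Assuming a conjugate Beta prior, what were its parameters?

Under Beta–binomial conjugacy the posterior parameters are (a+s, b+f).
Subtract the data counts: 14−4=10, 17−4=13.

Beta(10, 13)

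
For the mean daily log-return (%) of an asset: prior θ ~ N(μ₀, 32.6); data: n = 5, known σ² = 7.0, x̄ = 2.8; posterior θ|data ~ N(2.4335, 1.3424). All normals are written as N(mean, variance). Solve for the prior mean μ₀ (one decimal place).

μ₀ = -6.1

With known observation variance, the Normal–Normal posterior has precision τ_n = τ₀ + n/σ² and mean μ_n = (τ₀μ₀ + (n/σ²)x̄)/τ_n.
Here τ₀ = 1/32.6 = 0.030675 and τ_data = 5/7.0 = 0.714286, so τ_n = 0.744961.
Rearranging for μ₀: μ₀ = (μ_n·τ_n − τ_data·x̄)/τ₀ = (2.4335·0.744961 − 0.714286·2.8) / 0.030675 = -0.187138/0.030675 ≈ -6.1.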